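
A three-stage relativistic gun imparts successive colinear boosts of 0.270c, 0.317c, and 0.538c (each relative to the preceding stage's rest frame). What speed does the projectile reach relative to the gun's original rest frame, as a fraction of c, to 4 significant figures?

u ≈ 0.8356c

Compose boost 2: (0.317 + 0.270)/(1 + 0.317×0.270) = 0.5870/1.08559 = 0.540720
Compose boost 3: (0.538 + 0.540720)/(1 + 0.538×0.540720) = 1.07872/1.29091 = 0.8356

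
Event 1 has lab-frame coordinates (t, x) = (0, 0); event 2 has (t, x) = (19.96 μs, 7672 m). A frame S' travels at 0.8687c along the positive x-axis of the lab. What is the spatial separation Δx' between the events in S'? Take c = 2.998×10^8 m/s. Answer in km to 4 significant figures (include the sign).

γ = 1/√(1 − 0.8687²) = 2.01882
Δx' = γ(Δx − vΔt) = 2.01882 × (7672 m − 0.8687×(2.998×10^8 m/s)×19.96×10^-6 s)
= 2.01882 × (2473.69 m) = 4.994 km

Δx' ≈ 4.994 km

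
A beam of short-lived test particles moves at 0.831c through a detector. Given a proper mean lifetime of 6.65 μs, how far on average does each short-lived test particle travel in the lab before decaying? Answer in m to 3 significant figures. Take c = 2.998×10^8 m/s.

d ≈ 2980 m

γ = 1/√(1 − 0.831²) = 1.7977
Dilated lifetime: Δt = γτ₀ = 1.7977 × 6.65 μs = 11.955 μs
d = vΔt = 0.831c × 11.955 μs = 2.4913×10^8 m/s × 1.1955×10^-5 s = 2980 m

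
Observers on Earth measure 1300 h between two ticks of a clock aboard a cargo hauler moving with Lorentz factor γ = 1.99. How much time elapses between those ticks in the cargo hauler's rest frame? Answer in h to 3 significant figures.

τ₀ ≈ 653 h

γ = 1.99 (given)
Proper time: τ₀ = Δt/γ = 1300/1.99 = 653 h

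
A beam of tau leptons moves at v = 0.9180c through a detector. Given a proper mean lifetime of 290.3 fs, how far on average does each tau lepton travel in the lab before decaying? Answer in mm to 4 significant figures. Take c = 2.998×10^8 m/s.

γ = 1/√(1 − 0.9180²) = 2.52156
Dilated lifetime: Δt = γτ₀ = 2.52156 × 290.3 fs = 732.008 fs
d = vΔt = 0.9180c × 732.008 fs = 2.75216×10^8 m/s × 7.32008×10^-13 s = 0.2015 mm

d ≈ 0.2015 mm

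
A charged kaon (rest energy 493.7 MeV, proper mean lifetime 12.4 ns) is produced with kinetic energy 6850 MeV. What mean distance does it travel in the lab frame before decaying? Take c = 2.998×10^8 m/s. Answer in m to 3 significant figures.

d ≈ 55.2 m

γ = 1 + K/(m₀c²) = 1 + 6850/493.7 = 14.875
β = √(1 − 1/γ²) = 0.99774
Dilated lifetime: γτ₀ = 14.875 × 12.4 ns = 184.45 ns
d = βc·γτ₀ = 0.99774 × (2.998×10^8 m/s) × 1.8445×10^-7 s = 55.2 m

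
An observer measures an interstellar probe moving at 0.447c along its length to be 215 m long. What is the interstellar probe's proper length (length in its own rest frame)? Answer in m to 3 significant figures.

γ = 1/√(1 − 0.447²) = 1.1179
L₀ = γL = 1.1179 × 215 = 240 m

L₀ ≈ 240 m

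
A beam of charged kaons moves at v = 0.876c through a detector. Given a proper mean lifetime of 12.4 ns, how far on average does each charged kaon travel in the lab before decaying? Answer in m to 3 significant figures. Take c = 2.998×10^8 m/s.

γ = 1/√(1 − 0.876²) = 2.0734
Dilated lifetime: Δt = γτ₀ = 2.0734 × 12.4 ns = 25.710 ns
d = vΔt = 0.876c × 25.710 ns = 2.6262×10^8 m/s × 2.5710×10^-8 s = 6.75 m

d ≈ 6.75 m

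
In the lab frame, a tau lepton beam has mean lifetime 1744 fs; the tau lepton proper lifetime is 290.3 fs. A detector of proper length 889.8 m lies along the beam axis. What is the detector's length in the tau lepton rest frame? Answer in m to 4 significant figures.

Time dilation ⇒ γ = Δt/τ₀ = 1744/290.3 = 6.00758
Length contraction: L = L₀/γ = 889.8/6.00758 = 148.1 m

L ≈ 148.1 m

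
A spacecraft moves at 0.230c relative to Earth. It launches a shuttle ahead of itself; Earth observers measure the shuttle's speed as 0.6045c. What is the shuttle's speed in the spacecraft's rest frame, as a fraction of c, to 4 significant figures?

u' ≈ 0.4350c

Inverse velocity addition: u' = (u − v)/(1 − uv/c²)
= (0.6045 − 0.230)/(1 − 0.6045×0.230) = 0.3745/0.860965 = 0.4350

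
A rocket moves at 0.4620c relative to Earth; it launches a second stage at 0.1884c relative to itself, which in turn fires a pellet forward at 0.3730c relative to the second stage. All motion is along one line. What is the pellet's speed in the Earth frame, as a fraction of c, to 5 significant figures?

Compose boost 2: (0.1884 + 0.4620)/(1 + 0.1884×0.4620) = 0.65040/1.087041 = 0.5983216
Compose boost 3: (0.3730 + 0.5983216)/(1 + 0.3730×0.5983216) = 0.9713216/1.223174 = 0.79410

u ≈ 0.79410c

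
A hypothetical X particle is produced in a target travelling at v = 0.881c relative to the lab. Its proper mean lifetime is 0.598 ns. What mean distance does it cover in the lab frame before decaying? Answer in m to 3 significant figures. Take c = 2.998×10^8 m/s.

γ = 1/√(1 − 0.881²) = 2.1136
Dilated lifetime: Δt = γτ₀ = 2.1136 × 0.598 ns = 1.2640 ns
d = vΔt = 0.881c × 1.2640 ns = 2.6412×10^8 m/s × 1.2640×10^-9 s = 0.334 m

d ≈ 0.334 m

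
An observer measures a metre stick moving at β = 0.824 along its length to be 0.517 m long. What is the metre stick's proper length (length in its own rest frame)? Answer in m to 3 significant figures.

γ = 1/√(1 − 0.824²) = 1.7649
L₀ = γL = 1.7649 × 0.517 = 0.912 m

L₀ ≈ 0.912 m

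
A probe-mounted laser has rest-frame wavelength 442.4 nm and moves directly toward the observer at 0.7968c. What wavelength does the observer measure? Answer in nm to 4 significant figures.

λ_obs ≈ 148.8 nm

Relativistic Doppler: λ_obs = λ_src √((1−β)/(1+β))
= 442.4 × √(0.203200/1.79680) = 442.4 × 0.336288 = 148.8 nm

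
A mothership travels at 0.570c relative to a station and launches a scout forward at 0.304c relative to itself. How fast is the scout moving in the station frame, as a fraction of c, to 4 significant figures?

Compose boost 2: (0.304 + 0.570)/(1 + 0.304×0.570) = 0.8740/1.17328 = 0.7449

u ≈ 0.7449c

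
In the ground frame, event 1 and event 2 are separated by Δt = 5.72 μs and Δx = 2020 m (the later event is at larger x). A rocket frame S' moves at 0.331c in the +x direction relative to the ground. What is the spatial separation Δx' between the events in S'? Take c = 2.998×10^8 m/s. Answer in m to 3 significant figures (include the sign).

Δx' ≈ 1540 m

γ = 1/√(1 − 0.331²) = 1.0597
Δx' = γ(Δx − vΔt) = 1.0597 × (2020 m − 0.331×(2.998×10^8 m/s)×5.72×10^-6 s)
= 1.0597 × (1452.4 m) = 1540 m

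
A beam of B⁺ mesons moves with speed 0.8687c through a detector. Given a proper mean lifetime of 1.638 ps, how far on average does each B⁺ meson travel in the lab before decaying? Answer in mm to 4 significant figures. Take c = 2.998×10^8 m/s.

d ≈ 0.8612 mm

γ = 1/√(1 − 0.8687²) = 2.01882
Dilated lifetime: Δt = γτ₀ = 2.01882 × 1.638 ps = 3.30683 ps
d = vΔt = 0.8687c × 3.30683 ps = 2.60436×10^8 m/s × 3.30683×10^-12 s = 0.8612 mm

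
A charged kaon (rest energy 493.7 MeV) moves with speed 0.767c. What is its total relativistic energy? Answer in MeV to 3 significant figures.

E ≈ 769 MeV

γ = 1/√(1 − 0.767²) = 1.5585
E = γm₀c² = 1.5585 × 493.7 MeV = 769 MeV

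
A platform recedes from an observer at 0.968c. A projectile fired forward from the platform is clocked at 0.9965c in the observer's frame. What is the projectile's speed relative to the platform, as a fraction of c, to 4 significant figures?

u' ≈ 0.8054c

Inverse velocity addition: u' = (u − v)/(1 − uv/c²)
= (0.9965 − 0.968)/(1 − 0.9965×0.968) = 0.02850/0.0353880 = 0.8054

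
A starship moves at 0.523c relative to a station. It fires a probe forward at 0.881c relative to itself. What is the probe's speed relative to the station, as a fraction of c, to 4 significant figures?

Relativistic velocity addition: u = (u' + v)/(1 + u'v/c²)
= (0.881 + 0.523)/(1 + 0.881×0.523) = 1.404/1.46076 = 0.9611

u ≈ 0.9611c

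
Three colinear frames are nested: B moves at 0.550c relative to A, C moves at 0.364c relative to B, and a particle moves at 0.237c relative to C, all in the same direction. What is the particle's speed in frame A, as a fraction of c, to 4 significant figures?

Compose boost 2: (0.364 + 0.550)/(1 + 0.364×0.550) = 0.9140/1.20020 = 0.761540
Compose boost 3: (0.237 + 0.761540)/(1 + 0.237×0.761540) = 0.998540/1.18048 = 0.8459

u ≈ 0.8459c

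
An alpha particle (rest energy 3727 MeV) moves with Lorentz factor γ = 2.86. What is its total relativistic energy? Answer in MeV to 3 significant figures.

γ = 2.86 (given)
E = γm₀c² = 2.86 × 3727 MeV = 10700 MeV

E ≈ 10700 MeV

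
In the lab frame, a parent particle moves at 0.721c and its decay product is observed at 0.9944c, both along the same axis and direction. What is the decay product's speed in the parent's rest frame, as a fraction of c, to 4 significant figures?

u' ≈ 0.9659c

Inverse velocity addition: u' = (u − v)/(1 − uv/c²)
= (0.9944 − 0.721)/(1 − 0.9944×0.721) = 0.2734/0.283038 = 0.9659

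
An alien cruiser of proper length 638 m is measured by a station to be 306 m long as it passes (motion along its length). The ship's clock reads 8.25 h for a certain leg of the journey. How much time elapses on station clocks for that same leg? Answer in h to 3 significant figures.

Δt ≈ 17.2 h

Length contraction ⇒ γ = L₀/L = 638/306 = 2.0850
Time dilation: Δt = γτ₀ = 2.0850 × 8.25 h = 17.2 h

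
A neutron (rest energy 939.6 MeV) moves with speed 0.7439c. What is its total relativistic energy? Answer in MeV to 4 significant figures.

γ = 1/√(1 − 0.7439²) = 1.49635
E = γm₀c² = 1.49635 × 939.6 MeV = 1406 MeV

E ≈ 1406 MeV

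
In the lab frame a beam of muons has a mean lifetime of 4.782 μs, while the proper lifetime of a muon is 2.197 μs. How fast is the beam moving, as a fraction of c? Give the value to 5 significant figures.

γ = Δt/τ₀ = 4.782/2.197 = 2.176604
β = √(1 − 1/γ²) = √(1 − 1/2.176604²) = 0.88821

β ≈ 0.88821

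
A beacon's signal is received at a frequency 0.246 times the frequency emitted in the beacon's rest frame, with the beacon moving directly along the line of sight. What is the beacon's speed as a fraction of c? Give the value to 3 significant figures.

β ≈ 0.886

f_obs/f_src = √((1−β)/(1+β)) = 0.246  ⇒  (1−β)/(1+β) = 0.060516
β = |1 − D²|/(1 + D²) = |1 − 0.060516|/(1 + 0.060516) = 0.886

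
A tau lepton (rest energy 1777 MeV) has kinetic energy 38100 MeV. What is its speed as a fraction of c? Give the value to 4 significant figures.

β ≈ 0.9990

γ = 1 + K/(m₀c²) = 1 + 38100/1777 = 22.4406
β = √(1 − 1/γ²) = 0.9990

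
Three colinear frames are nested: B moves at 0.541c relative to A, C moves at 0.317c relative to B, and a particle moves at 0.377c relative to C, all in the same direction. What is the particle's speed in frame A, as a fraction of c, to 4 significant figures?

u ≈ 0.8694c

Compose boost 2: (0.317 + 0.541)/(1 + 0.317×0.541) = 0.8580/1.17150 = 0.732396
Compose boost 3: (0.377 + 0.732396)/(1 + 0.377×0.732396) = 1.10940/1.27611 = 0.8694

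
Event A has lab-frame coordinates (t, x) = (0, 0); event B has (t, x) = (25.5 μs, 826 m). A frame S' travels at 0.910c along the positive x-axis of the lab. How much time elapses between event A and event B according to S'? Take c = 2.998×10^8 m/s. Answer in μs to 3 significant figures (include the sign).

Δt' ≈ 55.5 μs

γ = 1/√(1 − 0.910²) = 2.4119
Δt' = γ(Δt − vΔx/c²) = 2.4119 × (25.5 μs − 0.910×826 m / (2.998×10^8 m/s))
= 2.4119 × (22.993 μs) = 55.5 μs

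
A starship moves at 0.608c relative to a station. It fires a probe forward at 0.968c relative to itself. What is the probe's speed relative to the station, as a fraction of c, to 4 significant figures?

u ≈ 0.9921c

Relativistic velocity addition: u = (u' + v)/(1 + u'v/c²)
= (0.968 + 0.608)/(1 + 0.968×0.608) = 1.576/1.58854 = 0.9921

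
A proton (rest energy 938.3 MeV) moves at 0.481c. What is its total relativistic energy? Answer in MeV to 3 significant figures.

γ = 1/√(1 − 0.481²) = 1.1406
E = γm₀c² = 1.1406 × 938.3 MeV = 1070 MeV

E ≈ 1070 MeV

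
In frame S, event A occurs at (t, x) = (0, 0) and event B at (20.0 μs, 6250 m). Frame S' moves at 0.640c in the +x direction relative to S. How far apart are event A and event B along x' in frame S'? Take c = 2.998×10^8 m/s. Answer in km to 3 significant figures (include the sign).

Δx' ≈ 3.14 km

γ = 1/√(1 − 0.640²) = 1.3014
Δx' = γ(Δx − vΔt) = 1.3014 × (6250 m − 0.640×(2.998×10^8 m/s)×20.0×10^-6 s)
= 1.3014 × (2412.6 m) = 3.14 km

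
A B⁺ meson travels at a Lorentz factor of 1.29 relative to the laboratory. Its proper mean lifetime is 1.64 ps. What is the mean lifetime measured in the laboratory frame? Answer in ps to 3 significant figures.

γ = 1.29 (given)
Time dilation: Δt = γτ₀ = 1.29 × 1.64 ps = 2.12 ps

Δt ≈ 2.12 ps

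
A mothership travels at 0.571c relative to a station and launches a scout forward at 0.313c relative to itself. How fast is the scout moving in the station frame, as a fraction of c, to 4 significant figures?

u ≈ 0.7500c

Compose boost 2: (0.313 + 0.571)/(1 + 0.313×0.571) = 0.8840/1.17872 = 0.7500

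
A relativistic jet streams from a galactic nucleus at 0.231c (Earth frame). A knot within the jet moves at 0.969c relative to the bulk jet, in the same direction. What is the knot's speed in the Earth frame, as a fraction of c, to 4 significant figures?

Relativistic velocity addition: u = (u' + v)/(1 + u'v/c²)
= (0.969 + 0.231)/(1 + 0.969×0.231) = 1.200/1.22384 = 0.9805

u ≈ 0.9805c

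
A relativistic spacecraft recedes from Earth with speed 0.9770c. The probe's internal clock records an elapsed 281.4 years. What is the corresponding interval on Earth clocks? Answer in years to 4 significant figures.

γ = 1/√(1 − 0.9770²) = 4.68957
Time dilation: Δt = γτ₀ = 4.68957 × 281.4 years = 1320 years

Δt ≈ 1320 years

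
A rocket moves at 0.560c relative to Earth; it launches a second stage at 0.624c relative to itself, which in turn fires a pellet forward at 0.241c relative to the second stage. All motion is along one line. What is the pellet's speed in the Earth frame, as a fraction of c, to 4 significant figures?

Compose boost 2: (0.624 + 0.560)/(1 + 0.624×0.560) = 1.184/1.34944 = 0.877401
Compose boost 3: (0.241 + 0.877401)/(1 + 0.241×0.877401) = 1.11840/1.21145 = 0.9232

u ≈ 0.9232c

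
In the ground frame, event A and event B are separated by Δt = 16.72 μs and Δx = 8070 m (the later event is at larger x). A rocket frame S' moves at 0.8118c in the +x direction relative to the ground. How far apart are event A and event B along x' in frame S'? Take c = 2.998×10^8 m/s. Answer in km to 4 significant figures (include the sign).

Δx' ≈ 6.851 km

γ = 1/√(1 − 0.8118²) = 1.71252
Δx' = γ(Δx − vΔt) = 1.71252 × (8070 m − 0.8118×(2.998×10^8 m/s)×16.72×10^-6 s)
= 1.71252 × (4000.73 m) = 6.851 km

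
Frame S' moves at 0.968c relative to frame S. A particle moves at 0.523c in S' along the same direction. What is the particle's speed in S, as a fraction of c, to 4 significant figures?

Relativistic velocity addition: u = (u' + v)/(1 + u'v/c²)
= (0.523 + 0.968)/(1 + 0.523×0.968) = 1.491/1.50626 = 0.9899

u ≈ 0.9899c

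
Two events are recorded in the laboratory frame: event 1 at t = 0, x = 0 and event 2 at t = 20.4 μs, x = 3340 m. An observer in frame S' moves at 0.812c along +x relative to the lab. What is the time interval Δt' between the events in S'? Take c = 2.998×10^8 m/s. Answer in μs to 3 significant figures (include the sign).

γ = 1/√(1 − 0.812²) = 1.7133
Δt' = γ(Δt − vΔx/c²) = 1.7133 × (20.4 μs − 0.812×3340 m / (2.998×10^8 m/s))
= 1.7133 × (11.354 μs) = 19.5 μs

Δt' ≈ 19.5 μs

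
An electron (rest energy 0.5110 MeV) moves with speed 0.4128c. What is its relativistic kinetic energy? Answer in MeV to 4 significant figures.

γ = 1/√(1 − 0.4128²) = 1.09791
K = (γ − 1)m₀c² = (1.09791 − 1) × 0.5110 MeV = 0.0979097 × 0.5110 MeV = 0.05003 MeV

K ≈ 0.05003 MeV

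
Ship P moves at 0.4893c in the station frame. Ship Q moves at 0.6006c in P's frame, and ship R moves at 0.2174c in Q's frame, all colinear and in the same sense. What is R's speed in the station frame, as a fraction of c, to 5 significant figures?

Compose boost 2: (0.6006 + 0.4893)/(1 + 0.6006×0.4893) = 1.0899/1.293874 = 0.8423543
Compose boost 3: (0.2174 + 0.8423543)/(1 + 0.2174×0.8423543) = 1.059754/1.183128 = 0.89572

u ≈ 0.89572c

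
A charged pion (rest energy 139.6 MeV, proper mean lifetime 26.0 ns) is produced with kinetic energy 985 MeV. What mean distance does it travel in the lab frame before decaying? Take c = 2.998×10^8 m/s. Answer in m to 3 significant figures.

d ≈ 62.3 m

γ = 1 + K/(m₀c²) = 1 + 985/139.6 = 8.0559
β = √(1 − 1/γ²) = 0.99227
Dilated lifetime: γτ₀ = 8.0559 × 26.0 ns = 209.45 ns
d = βc·γτ₀ = 0.99227 × (2.998×10^8 m/s) × 2.0945×10^-7 s = 62.3 m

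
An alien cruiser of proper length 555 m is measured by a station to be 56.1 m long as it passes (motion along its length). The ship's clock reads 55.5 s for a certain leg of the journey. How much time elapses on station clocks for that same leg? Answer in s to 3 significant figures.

Length contraction ⇒ γ = L₀/L = 555/56.1 = 9.8930
Time dilation: Δt = γτ₀ = 9.8930 × 55.5 s = 549 s

Δt ≈ 549 s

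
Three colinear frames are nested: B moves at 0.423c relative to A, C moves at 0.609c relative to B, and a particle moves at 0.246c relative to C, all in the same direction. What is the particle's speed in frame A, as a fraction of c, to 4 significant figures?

Compose boost 2: (0.609 + 0.423)/(1 + 0.609×0.423) = 1.032/1.25761 = 0.820606
Compose boost 3: (0.246 + 0.820606)/(1 + 0.246×0.820606) = 1.06661/1.20187 = 0.8875

u ≈ 0.8875c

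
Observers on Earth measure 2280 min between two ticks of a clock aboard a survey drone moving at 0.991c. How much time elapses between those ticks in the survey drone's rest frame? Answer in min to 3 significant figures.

τ₀ ≈ 305 min

γ = 1/√(1 − 0.991²) = 7.4704
Proper time: τ₀ = Δt/γ = 2280/7.4704 = 305 min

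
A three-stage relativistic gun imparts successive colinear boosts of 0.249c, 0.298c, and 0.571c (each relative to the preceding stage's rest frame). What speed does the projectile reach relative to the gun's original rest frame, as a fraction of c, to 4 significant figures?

Compose boost 2: (0.298 + 0.249)/(1 + 0.298×0.249) = 0.5470/1.07420 = 0.509215
Compose boost 3: (0.571 + 0.509215)/(1 + 0.571×0.509215) = 1.08022/1.29076 = 0.8369

u ≈ 0.8369c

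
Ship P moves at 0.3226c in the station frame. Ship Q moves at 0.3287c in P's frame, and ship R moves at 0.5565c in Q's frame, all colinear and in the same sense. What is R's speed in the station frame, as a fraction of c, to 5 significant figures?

Compose boost 2: (0.3287 + 0.3226)/(1 + 0.3287×0.3226) = 0.65130/1.106039 = 0.5888583
Compose boost 3: (0.5565 + 0.5888583)/(1 + 0.5565×0.5888583) = 1.145358/1.327700 = 0.86266

u ≈ 0.86266c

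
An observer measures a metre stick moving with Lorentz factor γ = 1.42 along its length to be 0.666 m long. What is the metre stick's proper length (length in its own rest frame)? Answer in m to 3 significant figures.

L₀ ≈ 0.946 m

γ = 1.42 (given)
L₀ = γL = 1.42 × 0.666 = 0.946 m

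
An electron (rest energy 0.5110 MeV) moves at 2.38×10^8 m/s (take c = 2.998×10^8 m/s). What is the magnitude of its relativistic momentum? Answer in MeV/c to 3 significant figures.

p ≈ 0.667 MeV/c

β = v/c = 2.38×10^8 / 2.998×10^8 = 0.79386
γ = 1/√(1 − 0.79386²) = 1.6445
p = γβm₀c = 1.6445 × 0.79386 × 0.5110 MeV/c = 0.667 MeV/c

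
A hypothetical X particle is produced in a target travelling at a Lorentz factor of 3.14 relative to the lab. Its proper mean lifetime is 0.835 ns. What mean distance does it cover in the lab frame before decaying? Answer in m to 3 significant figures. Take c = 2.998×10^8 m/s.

β = √(1 − 1/γ²) = √(1 − 1/3.14²) = 0.94793
Dilated lifetime: Δt = γτ₀ = 3.14 × 0.835 ns = 2.6219 ns
d = vΔt = 0.94793c × 2.6219 ns = 2.8419×10^8 m/s × 2.6219×10^-9 s = 0.745 m

d ≈ 0.745 m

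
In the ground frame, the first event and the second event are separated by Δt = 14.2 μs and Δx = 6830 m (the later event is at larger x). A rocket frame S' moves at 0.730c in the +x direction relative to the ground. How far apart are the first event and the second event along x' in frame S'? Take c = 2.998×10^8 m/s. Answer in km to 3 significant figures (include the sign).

Δx' ≈ 5.45 km

γ = 1/√(1 − 0.730²) = 1.4632
Δx' = γ(Δx − vΔt) = 1.4632 × (6830 m − 0.730×(2.998×10^8 m/s)×14.2×10^-6 s)
= 1.4632 × (3722.3 m) = 5.45 km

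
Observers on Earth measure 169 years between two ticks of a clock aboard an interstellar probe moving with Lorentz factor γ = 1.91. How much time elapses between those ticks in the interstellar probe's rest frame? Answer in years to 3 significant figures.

γ = 1.91 (given)
Proper time: τ₀ = Δt/γ = 169/1.91 = 88.5 years

τ₀ ≈ 88.5 years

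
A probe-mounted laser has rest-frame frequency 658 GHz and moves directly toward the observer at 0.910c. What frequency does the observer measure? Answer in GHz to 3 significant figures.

f_obs ≈ 3030 GHz

Relativistic Doppler: f_obs = f_src √((1+β)/(1−β))
= 658 × √(1.9100/0.090000) = 658 × 4.6068 = 3030 GHz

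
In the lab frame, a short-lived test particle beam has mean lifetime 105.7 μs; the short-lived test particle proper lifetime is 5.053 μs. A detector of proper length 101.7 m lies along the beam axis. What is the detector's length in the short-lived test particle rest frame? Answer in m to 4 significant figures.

L ≈ 4.862 m

Time dilation ⇒ γ = Δt/τ₀ = 105.7/5.053 = 20.9183
Length contraction: L = L₀/γ = 101.7/20.9183 = 4.862 m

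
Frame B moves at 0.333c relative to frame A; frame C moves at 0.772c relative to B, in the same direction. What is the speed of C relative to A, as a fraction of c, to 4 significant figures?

Compose boost 2: (0.772 + 0.333)/(1 + 0.772×0.333) = 1.105/1.25708 = 0.8790

u ≈ 0.8790c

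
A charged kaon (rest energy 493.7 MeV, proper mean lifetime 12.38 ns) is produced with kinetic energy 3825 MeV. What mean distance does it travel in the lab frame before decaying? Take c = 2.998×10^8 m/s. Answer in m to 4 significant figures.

γ = 1 + K/(m₀c²) = 1 + 3825/493.7 = 8.74762
β = √(1 − 1/γ²) = 0.993444
Dilated lifetime: γτ₀ = 8.74762 × 12.38 ns = 108.296 ns
d = βc·γτ₀ = 0.993444 × (2.998×10^8 m/s) × 1.08296×10^-7 s = 32.25 m

d ≈ 32.25 m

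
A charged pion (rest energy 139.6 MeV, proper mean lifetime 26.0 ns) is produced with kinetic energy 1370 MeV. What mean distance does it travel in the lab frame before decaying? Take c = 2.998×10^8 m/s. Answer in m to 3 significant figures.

d ≈ 83.9 m

γ = 1 + K/(m₀c²) = 1 + 1370/139.6 = 10.814
β = √(1 − 1/γ²) = 0.99572
Dilated lifetime: γτ₀ = 10.814 × 26.0 ns = 281.16 ns
d = βc·γτ₀ = 0.99572 × (2.998×10^8 m/s) × 2.8116×10^-7 s = 83.9 m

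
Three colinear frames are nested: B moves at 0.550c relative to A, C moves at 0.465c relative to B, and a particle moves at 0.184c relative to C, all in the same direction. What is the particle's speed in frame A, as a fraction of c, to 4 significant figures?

Compose boost 2: (0.465 + 0.550)/(1 + 0.465×0.550) = 1.015/1.25575 = 0.808282
Compose boost 3: (0.184 + 0.808282)/(1 + 0.184×0.808282) = 0.992282/1.14872 = 0.8638

u ≈ 0.8638c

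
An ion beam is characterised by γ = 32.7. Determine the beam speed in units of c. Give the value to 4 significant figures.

β ≈ 0.9995

β = √(1 − 1/γ²) = √(1 − 1/32.7²) = √(0.999065) = 0.9995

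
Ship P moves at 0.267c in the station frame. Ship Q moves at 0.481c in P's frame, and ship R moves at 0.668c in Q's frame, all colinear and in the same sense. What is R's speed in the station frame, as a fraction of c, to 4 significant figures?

Compose boost 2: (0.481 + 0.267)/(1 + 0.481×0.267) = 0.7480/1.12843 = 0.662870
Compose boost 3: (0.668 + 0.662870)/(1 + 0.668×0.662870) = 1.33087/1.44280 = 0.9224

u ≈ 0.9224c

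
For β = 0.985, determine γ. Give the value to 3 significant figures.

γ ≈ 5.80

γ = 1/√(1 − β²) = 1/√(1 − 0.985²) = 1/√(0.029775) = 5.80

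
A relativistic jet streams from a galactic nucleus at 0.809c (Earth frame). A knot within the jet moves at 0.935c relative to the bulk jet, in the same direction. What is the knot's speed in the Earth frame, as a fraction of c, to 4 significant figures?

u ≈ 0.9929c

Relativistic velocity addition: u = (u' + v)/(1 + u'v/c²)
= (0.935 + 0.809)/(1 + 0.935×0.809) = 1.744/1.75642 = 0.9929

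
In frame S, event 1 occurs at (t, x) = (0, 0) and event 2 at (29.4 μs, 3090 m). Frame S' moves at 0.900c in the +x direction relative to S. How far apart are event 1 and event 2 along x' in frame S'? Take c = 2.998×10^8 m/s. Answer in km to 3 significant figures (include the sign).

γ = 1/√(1 − 0.900²) = 2.2942
Δx' = γ(Δx − vΔt) = 2.2942 × (3090 m − 0.900×(2.998×10^8 m/s)×29.4×10^-6 s)
= 2.2942 × (-4842.7 m) = -11.1 km

Δx' ≈ -11.1 km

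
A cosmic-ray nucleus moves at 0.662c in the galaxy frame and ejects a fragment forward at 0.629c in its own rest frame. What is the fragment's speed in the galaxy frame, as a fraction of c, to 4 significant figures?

u ≈ 0.9115c

Compose boost 2: (0.629 + 0.662)/(1 + 0.629×0.662) = 1.291/1.41640 = 0.9115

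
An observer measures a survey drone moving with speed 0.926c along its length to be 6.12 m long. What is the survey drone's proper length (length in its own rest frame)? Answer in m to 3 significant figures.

γ = 1/√(1 − 0.926²) = 2.6488
L₀ = γL = 2.6488 × 6.12 = 16.2 m

L₀ ≈ 16.2 m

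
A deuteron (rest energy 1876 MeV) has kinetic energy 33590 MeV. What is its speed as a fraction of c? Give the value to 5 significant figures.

β ≈ 0.99860

γ = 1 + K/(m₀c²) = 1 + 33590/1876 = 18.90512
β = √(1 − 1/γ²) = 0.99860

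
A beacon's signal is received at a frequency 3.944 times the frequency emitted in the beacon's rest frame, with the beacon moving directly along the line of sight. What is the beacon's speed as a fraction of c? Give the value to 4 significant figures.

β ≈ 0.8792

f_obs/f_src = √((1+β)/(1−β)) = 3.944  ⇒  (1+β)/(1−β) = 15.5551
β = |1 − D²|/(1 + D²) = |1 − 15.5551|/(1 + 15.5551) = 0.8792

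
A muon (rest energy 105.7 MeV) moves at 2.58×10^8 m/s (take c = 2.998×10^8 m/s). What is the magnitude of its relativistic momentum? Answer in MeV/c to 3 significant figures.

p ≈ 179 MeV/c

β = v/c = 2.58×10^8 / 2.998×10^8 = 0.86057
γ = 1/√(1 − 0.86057²) = 1.9634
p = γβm₀c = 1.9634 × 0.86057 × 105.7 MeV/c = 179 MeV/c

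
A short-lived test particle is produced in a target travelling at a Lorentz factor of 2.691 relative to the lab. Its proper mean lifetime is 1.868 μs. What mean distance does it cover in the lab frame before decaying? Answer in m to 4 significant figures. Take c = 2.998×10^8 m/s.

d ≈ 1399 m

β = √(1 − 1/γ²) = √(1 − 1/2.691²) = 0.928389
Dilated lifetime: Δt = γτ₀ = 2.691 × 1.868 μs = 5.02679 μs
d = vΔt = 0.928389c × 5.02679 μs = 2.78331×10^8 m/s × 5.02679×10^-6 s = 1399 m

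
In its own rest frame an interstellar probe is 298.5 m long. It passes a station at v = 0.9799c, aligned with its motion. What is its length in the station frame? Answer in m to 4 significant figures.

L ≈ 59.55 m

γ = 1/√(1 − 0.9799²) = 5.01280
Length contraction: L = L₀/γ = 298.5/5.01280 = 59.55 m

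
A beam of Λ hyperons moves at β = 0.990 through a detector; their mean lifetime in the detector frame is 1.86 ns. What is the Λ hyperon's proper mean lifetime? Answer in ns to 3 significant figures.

γ = 1/√(1 − 0.990²) = 7.0888
Proper time: τ₀ = Δt/γ = 1.86/7.0888 = 0.262 ns

τ₀ ≈ 0.262 ns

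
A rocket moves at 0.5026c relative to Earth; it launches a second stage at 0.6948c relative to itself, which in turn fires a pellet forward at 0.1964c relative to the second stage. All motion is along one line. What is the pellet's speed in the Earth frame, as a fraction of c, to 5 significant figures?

u ≈ 0.92300c

Compose boost 2: (0.6948 + 0.5026)/(1 + 0.6948×0.5026) = 1.1974/1.349206 = 0.8874846
Compose boost 3: (0.1964 + 0.8874846)/(1 + 0.1964×0.8874846) = 1.083885/1.174302 = 0.92300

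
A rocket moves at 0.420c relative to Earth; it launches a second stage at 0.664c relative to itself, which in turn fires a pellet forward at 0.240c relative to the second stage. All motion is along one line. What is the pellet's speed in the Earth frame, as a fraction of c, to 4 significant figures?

Compose boost 2: (0.664 + 0.420)/(1 + 0.664×0.420) = 1.084/1.27888 = 0.847617
Compose boost 3: (0.240 + 0.847617)/(1 + 0.240×0.847617) = 1.08762/1.20343 = 0.9038

u ≈ 0.9038c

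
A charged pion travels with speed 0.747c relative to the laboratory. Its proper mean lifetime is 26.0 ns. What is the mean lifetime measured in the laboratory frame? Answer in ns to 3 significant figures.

Δt ≈ 39.1 ns

γ = 1/√(1 − 0.747²) = 1.5042
Time dilation: Δt = γτ₀ = 1.5042 × 26.0 ns = 39.1 ns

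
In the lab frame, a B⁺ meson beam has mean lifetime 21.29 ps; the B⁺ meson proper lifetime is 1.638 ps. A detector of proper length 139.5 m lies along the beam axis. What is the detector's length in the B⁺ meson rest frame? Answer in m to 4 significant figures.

L ≈ 10.73 m

Time dilation ⇒ γ = Δt/τ₀ = 21.29/1.638 = 12.9976
Length contraction: L = L₀/γ = 139.5/12.9976 = 10.73 m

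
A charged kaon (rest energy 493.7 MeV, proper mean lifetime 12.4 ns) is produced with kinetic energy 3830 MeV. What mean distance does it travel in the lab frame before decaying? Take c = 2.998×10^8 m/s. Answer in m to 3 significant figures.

d ≈ 32.3 m

γ = 1 + K/(m₀c²) = 1 + 3830/493.7 = 8.7577
β = √(1 − 1/γ²) = 0.99346
Dilated lifetime: γτ₀ = 8.7577 × 12.4 ns = 108.60 ns
d = βc·γτ₀ = 0.99346 × (2.998×10^8 m/s) × 1.0860×10^-7 s = 32.3 m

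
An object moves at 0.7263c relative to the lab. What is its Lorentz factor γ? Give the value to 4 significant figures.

γ ≈ 1.455

γ = 1/√(1 − β²) = 1/√(1 − 0.7263²) = 1/√(0.472488) = 1.455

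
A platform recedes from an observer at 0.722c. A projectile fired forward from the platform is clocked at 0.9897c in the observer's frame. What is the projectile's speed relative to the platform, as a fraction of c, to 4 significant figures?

u' ≈ 0.9379c

Inverse velocity addition: u' = (u − v)/(1 − uv/c²)
= (0.9897 − 0.722)/(1 − 0.9897×0.722) = 0.2677/0.285437 = 0.9379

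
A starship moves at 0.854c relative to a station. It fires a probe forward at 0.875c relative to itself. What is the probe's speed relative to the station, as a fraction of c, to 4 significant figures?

u ≈ 0.9896c

Relativistic velocity addition: u = (u' + v)/(1 + u'v/c²)
= (0.875 + 0.854)/(1 + 0.875×0.854) = 1.729/1.74725 = 0.9896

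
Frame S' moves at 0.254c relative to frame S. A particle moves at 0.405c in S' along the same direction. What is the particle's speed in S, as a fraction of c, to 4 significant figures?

Relativistic velocity addition: u = (u' + v)/(1 + u'v/c²)
= (0.405 + 0.254)/(1 + 0.405×0.254) = 0.6590/1.10287 = 0.5975

u ≈ 0.5975c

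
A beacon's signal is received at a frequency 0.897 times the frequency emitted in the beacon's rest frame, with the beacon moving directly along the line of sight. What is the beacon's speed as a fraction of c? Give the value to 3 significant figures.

f_obs/f_src = √((1−β)/(1+β)) = 0.897  ⇒  (1−β)/(1+β) = 0.80461
β = |1 − D²|/(1 + D²) = |1 − 0.80461|/(1 + 0.80461) = 0.108

β ≈ 0.108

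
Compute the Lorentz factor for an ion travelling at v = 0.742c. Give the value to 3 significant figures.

γ ≈ 1.49

γ = 1/√(1 − β²) = 1/√(1 − 0.742²) = 1/√(0.44944) = 1.49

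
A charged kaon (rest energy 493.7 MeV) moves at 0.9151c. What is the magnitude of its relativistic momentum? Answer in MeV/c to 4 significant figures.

p ≈ 1120 MeV/c

γ = 1/√(1 − 0.9151²) = 2.47999
p = γβm₀c = 2.47999 × 0.9151 × 493.7 MeV/c = 1120 MeV/c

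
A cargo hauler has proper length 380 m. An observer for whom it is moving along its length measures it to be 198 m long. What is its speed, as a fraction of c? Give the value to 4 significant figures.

γ = L₀/L = 380/198 = 1.91919
β = √(1 − 1/γ²) = 0.8535

β ≈ 0.8535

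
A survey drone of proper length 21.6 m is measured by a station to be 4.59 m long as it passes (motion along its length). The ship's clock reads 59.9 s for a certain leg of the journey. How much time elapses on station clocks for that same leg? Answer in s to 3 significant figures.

Length contraction ⇒ γ = L₀/L = 21.6/4.59 = 4.7059
Time dilation: Δt = γτ₀ = 4.7059 × 59.9 s = 282 s

Δt ≈ 282 s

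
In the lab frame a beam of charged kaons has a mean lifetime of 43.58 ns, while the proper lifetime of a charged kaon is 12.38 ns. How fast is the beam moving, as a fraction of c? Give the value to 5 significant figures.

γ = Δt/τ₀ = 43.58/12.38 = 3.520194
β = √(1 − 1/γ²) = √(1 − 1/3.520194²) = 0.95880

β ≈ 0.95880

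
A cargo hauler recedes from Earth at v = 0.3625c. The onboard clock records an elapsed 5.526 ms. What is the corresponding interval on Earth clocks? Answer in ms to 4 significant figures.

Δt ≈ 5.929 ms

γ = 1/√(1 − 0.3625²) = 1.07298
Time dilation: Δt = γτ₀ = 1.07298 × 5.526 ms = 5.929 ms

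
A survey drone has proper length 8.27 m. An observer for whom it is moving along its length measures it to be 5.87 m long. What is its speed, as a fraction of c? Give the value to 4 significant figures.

β ≈ 0.7044

γ = L₀/L = 8.27/5.87 = 1.40886
β = √(1 − 1/γ²) = 0.7044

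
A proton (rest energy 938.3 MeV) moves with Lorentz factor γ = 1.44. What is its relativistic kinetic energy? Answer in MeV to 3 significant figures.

K ≈ 413 MeV

γ = 1.44 (given)
K = (γ − 1)m₀c² = (1.44 − 1) × 938.3 MeV = 0.44000 × 938.3 MeV = 413 MeV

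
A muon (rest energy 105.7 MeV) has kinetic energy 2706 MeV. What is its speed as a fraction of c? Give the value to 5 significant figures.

β ≈ 0.99929

γ = 1 + K/(m₀c²) = 1 + 2706/105.7 = 26.60076
β = √(1 − 1/γ²) = 0.99929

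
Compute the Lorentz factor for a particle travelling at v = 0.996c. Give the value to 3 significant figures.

γ ≈ 11.2

γ = 1/√(1 − β²) = 1/√(1 − 0.996²) = 1/√(0.0079840) = 11.2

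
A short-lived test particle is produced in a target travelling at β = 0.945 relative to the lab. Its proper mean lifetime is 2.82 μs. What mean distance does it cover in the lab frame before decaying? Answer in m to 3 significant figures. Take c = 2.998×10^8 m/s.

γ = 1/√(1 − 0.945²) = 3.0574
Dilated lifetime: Δt = γτ₀ = 3.0574 × 2.82 μs = 8.6220 μs
d = vΔt = 0.945c × 8.6220 μs = 2.8331×10^8 m/s × 8.6220×10^-6 s = 2440 m

d ≈ 2440 m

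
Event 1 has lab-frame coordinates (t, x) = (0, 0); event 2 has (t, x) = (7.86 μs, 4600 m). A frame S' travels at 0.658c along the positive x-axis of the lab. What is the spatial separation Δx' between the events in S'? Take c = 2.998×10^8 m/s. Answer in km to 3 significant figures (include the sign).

γ = 1/√(1 − 0.658²) = 1.3280
Δx' = γ(Δx − vΔt) = 1.3280 × (4600 m − 0.658×(2.998×10^8 m/s)×7.86×10^-6 s)
= 1.3280 × (3049.5 m) = 4.05 km

Δx' ≈ 4.05 km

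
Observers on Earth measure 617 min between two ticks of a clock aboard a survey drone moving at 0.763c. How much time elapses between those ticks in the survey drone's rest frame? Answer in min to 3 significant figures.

τ₀ ≈ 399 min

γ = 1/√(1 − 0.763²) = 1.5470
Proper time: τ₀ = Δt/γ = 617/1.5470 = 399 min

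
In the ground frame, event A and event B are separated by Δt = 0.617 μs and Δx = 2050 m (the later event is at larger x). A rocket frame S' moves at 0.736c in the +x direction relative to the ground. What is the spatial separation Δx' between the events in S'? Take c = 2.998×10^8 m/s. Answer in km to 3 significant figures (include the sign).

Δx' ≈ 2.83 km

γ = 1/√(1 − 0.736²) = 1.4771
Δx' = γ(Δx − vΔt) = 1.4771 × (2050 m − 0.736×(2.998×10^8 m/s)×0.617×10^-6 s)
= 1.4771 × (1913.9 m) = 2.83 km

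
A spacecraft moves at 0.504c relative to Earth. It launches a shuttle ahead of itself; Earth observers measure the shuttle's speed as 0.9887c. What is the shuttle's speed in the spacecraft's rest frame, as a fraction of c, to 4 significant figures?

u' ≈ 0.9661c

Inverse velocity addition: u' = (u − v)/(1 − uv/c²)
= (0.9887 − 0.504)/(1 − 0.9887×0.504) = 0.4847/0.501695 = 0.9661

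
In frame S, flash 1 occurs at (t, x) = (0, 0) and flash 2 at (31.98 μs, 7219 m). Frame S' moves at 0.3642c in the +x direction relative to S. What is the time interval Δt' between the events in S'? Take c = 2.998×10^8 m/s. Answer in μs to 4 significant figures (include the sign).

γ = 1/√(1 − 0.3642²) = 1.07374
Δt' = γ(Δt − vΔx/c²) = 1.07374 × (31.98 μs − 0.3642×7219 m / (2.998×10^8 m/s))
= 1.07374 × (23.2103 μs) = 24.92 μs

Δt' ≈ 24.92 μs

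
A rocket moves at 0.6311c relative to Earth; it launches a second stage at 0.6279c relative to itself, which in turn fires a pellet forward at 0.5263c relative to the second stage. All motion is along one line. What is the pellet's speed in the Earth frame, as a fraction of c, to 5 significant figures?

Compose boost 2: (0.6279 + 0.6311)/(1 + 0.6279×0.6311) = 1.2590/1.396268 = 0.9016896
Compose boost 3: (0.5263 + 0.9016896)/(1 + 0.5263×0.9016896) = 1.427990/1.474559 = 0.96842

u ≈ 0.96842c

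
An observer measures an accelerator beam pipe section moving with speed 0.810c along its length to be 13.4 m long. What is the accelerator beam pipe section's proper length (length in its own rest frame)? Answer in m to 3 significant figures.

γ = 1/√(1 − 0.810²) = 1.7052
L₀ = γL = 1.7052 × 13.4 = 22.9 m

L₀ ≈ 22.9 m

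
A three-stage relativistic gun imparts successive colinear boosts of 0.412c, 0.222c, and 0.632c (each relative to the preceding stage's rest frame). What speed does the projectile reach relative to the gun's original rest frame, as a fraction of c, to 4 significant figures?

u ≈ 0.8872c

Compose boost 2: (0.222 + 0.412)/(1 + 0.222×0.412) = 0.6340/1.09146 = 0.580871
Compose boost 3: (0.632 + 0.580871)/(1 + 0.632×0.580871) = 1.21287/1.36711 = 0.8872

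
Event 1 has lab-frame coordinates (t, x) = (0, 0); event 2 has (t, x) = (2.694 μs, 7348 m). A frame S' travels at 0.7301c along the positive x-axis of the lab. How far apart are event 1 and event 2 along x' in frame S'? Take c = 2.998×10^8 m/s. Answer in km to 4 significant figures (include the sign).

γ = 1/√(1 − 0.7301²) = 1.46340
Δx' = γ(Δx − vΔt) = 1.46340 × (7348 m − 0.7301×(2.998×10^8 m/s)×2.694×10^-6 s)
= 1.46340 × (6758.33 m) = 9.890 km

Δx' ≈ 9.890 km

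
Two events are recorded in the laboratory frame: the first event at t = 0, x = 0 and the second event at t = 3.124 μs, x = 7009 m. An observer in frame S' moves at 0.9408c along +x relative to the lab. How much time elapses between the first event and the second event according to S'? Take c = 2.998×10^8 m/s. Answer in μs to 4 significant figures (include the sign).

Δt' ≈ -55.67 μs

γ = 1/√(1 − 0.9408²) = 2.95018
Δt' = γ(Δt − vΔx/c²) = 2.95018 × (3.124 μs − 0.9408×7009 m / (2.998×10^8 m/s))
= 2.95018 × (-18.8709 μs) = -55.67 μs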